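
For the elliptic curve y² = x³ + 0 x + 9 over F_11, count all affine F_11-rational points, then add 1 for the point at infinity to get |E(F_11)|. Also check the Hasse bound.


Affine points = {(0, 3), (0, 8), (3, 5), (3, 6), (6, 4), (6, 7), (7, 0), (8, 2), (8, 9), (9, 1), (9, 10)}; affine count = 11; |E(F_11)| = 12.

Discriminant check: Δ ∝ 4a³ + 27b² = 4·0³ + 27·9² = 4·0 + 27·81 ≡ 9 (mod 11). Nonzero ⇒ E is nonsingular.
For each x ∈ F_11, compute rhs = x³ + 0·x + 9 mod 11, then count y ∈ F_11 with y² ≡ rhs.
  x = 0: rhs = 9, matching y values: 3, 8 (2 points).
  x = 1: rhs = 10, matching y values: none (0 points).
  x = 2: rhs = 6, matching y values: none (0 points).
  x = 3: rhs = 3, matching y values: 5, 6 (2 points).
  x = 4: rhs = 7, matching y values: none (0 points).
  x = 5: rhs = 2, matching y values: none (0 points).
  x = 6: rhs = 5, matching y values: 4, 7 (2 points).
  x = 7: rhs = 0, matching y values: 0 (1 points).
  x = 8: rhs = 4, matching y values: 2, 9 (2 points).
  x = 9: rhs = 1, matching y values: 1, 10 (2 points).
  x = 10: rhs = 8, matching y values: none (0 points).
Total affine count: 11.
Full point count |E(F_11)| = 11 + 1 = 12.
Hasse bound: |12 − (11+1)| = |0| = 0 ≤ 2√11 ≈ 6.6332 ✓.


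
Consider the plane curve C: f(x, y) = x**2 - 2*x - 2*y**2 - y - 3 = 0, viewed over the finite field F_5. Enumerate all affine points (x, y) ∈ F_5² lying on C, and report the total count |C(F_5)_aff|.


Affine F_5-points: {(1, 3), (1, 4), (3, 0), (3, 2), (4, 0), (4, 2)}; count = 6.

For each of the 25 pairs (x, y) ∈ F_5², evaluate f(x, y) mod 5. Record the zeros.
  x = 0: [0↦2, 1↦4, 2↦2, 3↦1, 4↦1]  zeros at y ∈ ∅
  x = 1: [0↦1, 1↦3, 2↦1, 3↦0, 4↦0]  zeros at y ∈ {3, 4}
  x = 2: [0↦2, 1↦4, 2↦2, 3↦1, 4↦1]  zeros at y ∈ ∅
  x = 3: [0↦0, 1↦2, 2↦0, 3↦4, 4↦4]  zeros at y ∈ {0, 2}
  x = 4: [0↦0, 1↦2, 2↦0, 3↦4, 4↦4]  zeros at y ∈ {0, 2}
Collecting zeros: affine points = {(1, 3), (1, 4), (3, 0), (3, 2), (4, 0), (4, 2)}.
Total count |C(F_5)_aff| = 6.


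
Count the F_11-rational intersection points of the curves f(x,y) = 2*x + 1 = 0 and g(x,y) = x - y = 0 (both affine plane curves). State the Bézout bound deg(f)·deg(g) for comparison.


Common zeros: {(5, 5)}; count = 1; Bézout bound = 1.

deg(f) = 1, deg(g) = 1, so Bézout bound = 1.
Scan x ∈ F_11. For each x, list the y ∈ F_11 with f(x, y) ≡ 0 and those with g(x, y) ≡ 0 (mod 11); the common zeros in that column are the intersection.
  x = 0: f ≡ 0 at y ∈ ∅; g ≡ 0 at y ∈ {0}; common: ∅.
  x = 1: f ≡ 0 at y ∈ ∅; g ≡ 0 at y ∈ {1}; common: ∅.
  x = 2: f ≡ 0 at y ∈ ∅; g ≡ 0 at y ∈ {2}; common: ∅.
  x = 3: f ≡ 0 at y ∈ ∅; g ≡ 0 at y ∈ {3}; common: ∅.
  x = 4: f ≡ 0 at y ∈ ∅; g ≡ 0 at y ∈ {4}; common: ∅.
  x = 5: f ≡ 0 at y ∈ {0, 1, 2, 3, 4, 5, 6, 7, 8, 9, 10}; g ≡ 0 at y ∈ {5}; common: {5}.
  x = 6: f ≡ 0 at y ∈ ∅; g ≡ 0 at y ∈ {6}; common: ∅.
  x = 7: f ≡ 0 at y ∈ ∅; g ≡ 0 at y ∈ {7}; common: ∅.
  x = 8: f ≡ 0 at y ∈ ∅; g ≡ 0 at y ∈ {8}; common: ∅.
  x = 9: f ≡ 0 at y ∈ ∅; g ≡ 0 at y ∈ {9}; common: ∅.
  x = 10: f ≡ 0 at y ∈ ∅; g ≡ 0 at y ∈ {10}; common: ∅.
Collecting: common zeros = {(5, 5)}, so the count is 1.
Comparison with the Bézout bound: 1 ≤ 1 = deg(f)·deg(g), as expected for curves with no common component (the bound is attained).


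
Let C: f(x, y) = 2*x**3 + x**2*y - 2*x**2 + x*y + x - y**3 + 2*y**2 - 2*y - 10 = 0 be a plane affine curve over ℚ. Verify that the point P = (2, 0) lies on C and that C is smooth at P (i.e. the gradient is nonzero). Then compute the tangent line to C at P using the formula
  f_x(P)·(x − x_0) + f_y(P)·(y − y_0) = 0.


Tangent line at P: 17*x + 4*y - 34 = 0.

Step 1: f(2, 0) = 0, so P lies on C.
Step 2: partial derivatives
  f_x(x, y) = 6*x**2 + 2*x*y - 4*x + y + 1, f_y(x, y) = x**2 + x - 3*y**2 + 4*y - 2.
  f_x(P) = 17, f_y(P) = 4 (gradient nonzero, so P is smooth).
Step 3: tangent line at P: 17·(x − 2) + 4·(y − 0) = 0.
Expanding: 17*x + 4*y - 34 = 0.


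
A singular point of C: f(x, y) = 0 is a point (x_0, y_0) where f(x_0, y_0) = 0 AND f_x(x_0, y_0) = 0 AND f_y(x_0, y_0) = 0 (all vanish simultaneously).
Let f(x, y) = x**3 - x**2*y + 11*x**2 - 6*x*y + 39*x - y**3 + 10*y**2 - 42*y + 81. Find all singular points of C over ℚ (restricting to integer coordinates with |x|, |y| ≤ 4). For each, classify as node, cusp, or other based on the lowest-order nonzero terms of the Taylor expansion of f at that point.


Singular points: {(-3, 3)}; classification: node.

Compute partial derivatives:
  f_x = 3*x**2 - 2*x*y + 22*x - 6*y + 39.
  f_y = -x**2 - 6*x - 3*y**2 + 20*y - 42.
Scan x_0 ∈ {−4, ..., 4}. For each x_0, f_y(x_0, y) is a polynomial in y; find its integer roots y ∈ {−4, ..., 4}, then test f_x and f at those candidates.
  x = -4: f_y(-4, y) = -3*y**2 + 20*y - 34; no integer root y with |y| ≤ 4.
  x = -3: f_y(-3, y) = -3*y**2 + 20*y - 33; vanishes at y ∈ {3}. (-3, 3): f_x = 0, f = 0 — SINGULAR.
  x = -2: f_y(-2, y) = -3*y**2 + 20*y - 34; no integer root y with |y| ≤ 4.
  x = -1: f_y(-1, y) = -3*y**2 + 20*y - 37; no integer root y with |y| ≤ 4.
  x = 0: f_y(0, y) = -3*y**2 + 20*y - 42; no integer root y with |y| ≤ 4.
  x = 1: f_y(1, y) = -3*y**2 + 20*y - 49; no integer root y with |y| ≤ 4.
  x = 2: f_y(2, y) = -3*y**2 + 20*y - 58; no integer root y with |y| ≤ 4.
  x = 3: f_y(3, y) = -3*y**2 + 20*y - 69; no integer root y with |y| ≤ 4.
  x = 4: f_y(4, y) = -3*y**2 + 20*y - 82; no integer root y with |y| ≤ 4.
Only singular point on the grid: (-3, 3).
Classify: substitute x = -3 + u, y = 3 + v and expand: f = u**3 - u**2*v - u**2 - v**3 + v**2.
No constant or linear terms (consistent with a singular point). Quadratic part: -u**2 + v**2. Cubic part: u**3 - u**2*v - v**3.
The quadratic part v**2 - u**2 = (v − u)(v + u) splits into two distinct linear factors, so there are two distinct tangent lines y − 3 = ±(x − -3) — this is a node (ordinary double point).
Classification: node.


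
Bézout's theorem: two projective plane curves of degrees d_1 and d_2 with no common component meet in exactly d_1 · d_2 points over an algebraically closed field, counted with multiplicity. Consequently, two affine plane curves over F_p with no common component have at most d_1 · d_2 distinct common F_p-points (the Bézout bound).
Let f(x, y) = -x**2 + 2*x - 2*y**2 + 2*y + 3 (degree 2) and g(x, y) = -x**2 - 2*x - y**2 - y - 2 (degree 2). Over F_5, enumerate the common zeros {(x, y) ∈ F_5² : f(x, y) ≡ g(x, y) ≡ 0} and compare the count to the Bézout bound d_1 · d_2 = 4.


Common zeros: {(1, 4)}; count = 1; Bézout bound = 4.

deg(f) = 2, deg(g) = 2, so Bézout bound = 4.
Scan x ∈ F_5. For each x, list the y ∈ F_5 with f(x, y) ≡ 0 and those with g(x, y) ≡ 0 (mod 5); the common zeros in that column are the intersection.
  x = 0: f ≡ 0 at y ∈ ∅; g ≡ 0 at y ∈ ∅; common: ∅.
  x = 1: f ≡ 0 at y ∈ {2, 4}; g ≡ 0 at y ∈ {0, 4}; common: {4}.
  x = 2: f ≡ 0 at y ∈ ∅; g ≡ 0 at y ∈ {0, 4}; common: ∅.
  x = 3: f ≡ 0 at y ∈ {0, 1}; g ≡ 0 at y ∈ ∅; common: ∅.
  x = 4: f ≡ 0 at y ∈ {0, 1}; g ≡ 0 at y ∈ ∅; common: ∅.
Collecting: common zeros = {(1, 4)}, so the count is 1.
Comparison with the Bézout bound: 1 ≤ 4 = deg(f)·deg(g), as expected for curves with no common component (the affine F_5-count falls short of the bound because intersections may lie at infinity, over extension fields, or carry multiplicity).


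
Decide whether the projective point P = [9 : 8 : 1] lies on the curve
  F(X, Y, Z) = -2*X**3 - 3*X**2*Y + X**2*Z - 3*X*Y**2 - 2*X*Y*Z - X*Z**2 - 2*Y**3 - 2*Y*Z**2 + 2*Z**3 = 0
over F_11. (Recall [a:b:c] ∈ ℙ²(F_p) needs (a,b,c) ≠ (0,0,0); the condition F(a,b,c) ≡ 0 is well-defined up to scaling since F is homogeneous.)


F(9,8,1) ≡ 8 (mod 11); P is NOT on the curve.

Evaluate F(9, 8, 1) term-by-term (mod 11).
  -2*X**3 ↦ -2·729·1·1 = -1458
  -3*X**2*Y ↦ -3·81·8·1 = -1944
  X**2*Z ↦ 1·81·1·1 = 81
  -3*X*Y**2 ↦ -3·9·64·1 = -1728
  -2*X*Y*Z ↦ -2·9·8·1 = -144
  -X*Z**2 ↦ -1·9·1·1 = -9
  -2*Y**3 ↦ -2·1·512·1 = -1024
  -2*Y*Z**2 ↦ -2·1·8·1 = -16
  2*Z**3 ↦ 2·1·1·1 = 2
Sum: F(9, 8, 1) = (-1458) + (-1944) + (81) + (-1728) + (-144) + (-9) + (-1024) + (-16) + (2) = -6240.
Reducing mod 11: -6240 ≡ 8 (mod 11).
Since F(a, b, c) ≡ 8 ≠ 0 (mod 11), P does NOT lie on the curve.


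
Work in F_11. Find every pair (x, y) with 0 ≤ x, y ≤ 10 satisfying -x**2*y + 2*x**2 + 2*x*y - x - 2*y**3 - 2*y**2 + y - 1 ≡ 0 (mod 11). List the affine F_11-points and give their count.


Affine F_11-points: {(1, 0), (1, 3), (1, 7), (2, 9), (3, 4), (4, 2), (4, 3), (4, 5), (5, 0), (6, 4), (6, 7), (6, 10), (9, 8), (10, 5), (10, 8)}; count = 15.

For each of the 121 pairs (x, y) ∈ F_11², evaluate f(x, y) mod 11. Record the zeros.
  x = 0: [0↦10, 1↦7, 2↦10, 3↦7, 4↦8, 5↦1, 6↦7, 7↦3, 8↦10, 9↦5, 10↦9]  zeros at y ∈ ∅
  x = 1: [0↦0, 1↦9, 2↦2, 3↦0, 4↦2, 5↦7, 6↦3, 7↦0, 8↦8, 9↦4, 10↦9]  zeros at y ∈ {0, 3, 7}
  x = 2: [0↦5, 1↦2, 2↦5, 3↦2, 4↦3, 5↦7, 6↦2, 7↦9, 8↦5, 9↦0, 10↦4]  zeros at y ∈ {9}
  x = 3: [0↦3, 1↦8, 2↦8, 3↦2, 4↦0, 5↦1, 6↦4, 7↦8, 8↦1, 9↦4, 10↦5]  zeros at y ∈ {4}
  x = 4: [0↦5, 1↦5, 2↦0, 3↦0, 4↦4, 5↦0, 6↦9, 7↦8, 8↦7, 9↦5, 10↦1]  zeros at y ∈ {2, 3, 5}
  x = 5: [0↦0, 1↦4, 2↦3, 3↦7, 4↦4, 5↦4, 6↦6, 7↦9, 8↦1, 9↦3, 10↦3]  zeros at y ∈ {0}
  x = 6: [0↦10, 1↦5, 2↦6, 3↦1, 4↦0, 5↦2, 6↦6, 7↦0, 8↦5, 9↦9, 10↦0]  zeros at y ∈ {4, 7, 10}
  x = 7: [0↦2, 1↦8, 2↦9, 3↦4, 4↦3, 5↦5, 6↦9, 7↦3, 8↦8, 9↦1, 10↦3]  zeros at y ∈ ∅
  x = 8: [0↦9, 1↦2, 2↦1, 3↦5, 4↦2, 5↦2, 6↦4, 7↦7, 8↦10, 9↦1, 10↦1]  zeros at y ∈ ∅
  x = 9: [0↦9, 1↦9, 2↦4, 3↦4, 4↦8, 5↦4, 6↦2, 7↦1, 8↦0, 9↦9, 10↦5]  zeros at y ∈ {8}
  x = 10: [0↦2, 1↦7, 2↦7, 3↦1, 4↦10, 5↦0, 6↦3, 7↦7, 8↦0, 9↦3, 10↦4]  zeros at y ∈ {5, 8}
Collecting zeros: affine points = {(1, 0), (1, 3), (1, 7), (2, 9), (3, 4), (4, 2), (4, 3), (4, 5), (5, 0), (6, 4), (6, 7), (6, 10), (9, 8), (10, 5), (10, 8)}.
Total count |C(F_11)_aff| = 15.


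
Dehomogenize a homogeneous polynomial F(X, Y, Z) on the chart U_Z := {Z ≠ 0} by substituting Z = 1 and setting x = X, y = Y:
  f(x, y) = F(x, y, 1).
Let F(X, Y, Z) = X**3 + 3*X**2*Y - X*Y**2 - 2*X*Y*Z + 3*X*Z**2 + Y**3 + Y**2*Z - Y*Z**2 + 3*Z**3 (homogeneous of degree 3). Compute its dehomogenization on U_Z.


f(x, y) = x**3 + 3*x**2*y - x*y**2 - 2*x*y + 3*x + y**3 + y**2 - y + 3

On U_Z we set Z = 1. Each monomial c·X^i·Y^j·Z^k in F becomes c·x^i·y^j·1^k = c·x^i·y^j.
Substituting Z = 1: F(X, Y, 1) = x**3 + 3*x**2*y - x*y**2 - 2*x*y + 3*x + y**3 + y**2 - y + 3.
Note: deg(f) ≤ deg(F) = 3; strict inequality happens when F is divisible by Z (lost terms).


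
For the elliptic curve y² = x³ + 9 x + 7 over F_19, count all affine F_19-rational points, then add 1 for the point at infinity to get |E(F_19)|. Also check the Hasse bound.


Affine points = {(0, 8), (0, 11), (1, 6), (1, 13), (3, 2), (3, 17), (5, 5), (5, 14), (6, 7), (6, 12), (9, 0), (12, 0), (17, 0), (18, 4), (18, 15)}; affine count = 15; |E(F_19)| = 16.

Discriminant check: Δ ∝ 4a³ + 27b² = 4·9³ + 27·7² = 4·729 + 27·49 ≡ 2 (mod 19). Nonzero ⇒ E is nonsingular.
For each x ∈ F_19, compute rhs = x³ + 9·x + 7 mod 19, then count y ∈ F_19 with y² ≡ rhs.
  x = 0: rhs = 7, matching y values: 8, 11 (2 points).
  x = 1: rhs = 17, matching y values: 6, 13 (2 points).
  x = 2: rhs = 14, matching y values: none (0 points).
  x = 3: rhs = 4, matching y values: 2, 17 (2 points).
  x = 4: rhs = 12, matching y values: none (0 points).
  x = 5: rhs = 6, matching y values: 5, 14 (2 points).
  x = 6: rhs = 11, matching y values: 7, 12 (2 points).
  x = 7: rhs = 14, matching y values: none (0 points).
  x = 8: rhs = 2, matching y values: none (0 points).
  x = 9: rhs = 0, matching y values: 0 (1 points).
  x = 10: rhs = 14, matching y values: none (0 points).
  x = 11: rhs = 12, matching y values: none (0 points).
  x = 12: rhs = 0, matching y values: 0 (1 points).
  x = 13: rhs = 3, matching y values: none (0 points).
  x = 14: rhs = 8, matching y values: none (0 points).
  x = 15: rhs = 2, matching y values: none (0 points).
  x = 16: rhs = 10, matching y values: none (0 points).
  x = 17: rhs = 0, matching y values: 0 (1 points).
  x = 18: rhs = 16, matching y values: 4, 15 (2 points).
Total affine count: 15.
Full point count |E(F_19)| = 15 + 1 = 16.
Hasse bound: |16 − (19+1)| = |-4| = 4 ≤ 2√19 ≈ 8.7178 ✓.


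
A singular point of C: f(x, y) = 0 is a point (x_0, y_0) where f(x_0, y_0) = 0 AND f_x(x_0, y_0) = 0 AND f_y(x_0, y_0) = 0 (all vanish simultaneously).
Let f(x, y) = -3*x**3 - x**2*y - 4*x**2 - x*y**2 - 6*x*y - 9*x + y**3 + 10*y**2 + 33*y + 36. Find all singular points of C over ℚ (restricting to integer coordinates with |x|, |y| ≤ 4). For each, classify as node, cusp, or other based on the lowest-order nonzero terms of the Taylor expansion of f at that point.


Singular points: {(0, -3)}; classification: node.

Compute partial derivatives:
  f_x = -9*x**2 - 2*x*y - 8*x - y**2 - 6*y - 9.
  f_y = -x**2 - 2*x*y - 6*x + 3*y**2 + 20*y + 33.
Scan x_0 ∈ {−4, ..., 4}. For each x_0, f_y(x_0, y) is a polynomial in y; find its integer roots y ∈ {−4, ..., 4}, then test f_x and f at those candidates.
  x = -4: f_y(-4, y) = 3*y**2 + 28*y + 41; no integer root y with |y| ≤ 4.
  x = -3: f_y(-3, y) = 3*y**2 + 26*y + 42; no integer root y with |y| ≤ 4.
  x = -2: f_y(-2, y) = 3*y**2 + 24*y + 41; no integer root y with |y| ≤ 4.
  x = -1: f_y(-1, y) = 3*y**2 + 22*y + 38; no integer root y with |y| ≤ 4.
  x = 0: f_y(0, y) = 3*y**2 + 20*y + 33; vanishes at y ∈ {-3}. (0, -3): f_x = 0, f = 0 — SINGULAR.
  x = 1: f_y(1, y) = 3*y**2 + 18*y + 26; no integer root y with |y| ≤ 4.
  x = 2: f_y(2, y) = 3*y**2 + 16*y + 17; no integer root y with |y| ≤ 4.
  x = 3: f_y(3, y) = 3*y**2 + 14*y + 6; no integer root y with |y| ≤ 4.
  x = 4: f_y(4, y) = 3*y**2 + 12*y - 7; no integer root y with |y| ≤ 4.
Only singular point on the grid: (0, -3).
Classify: substitute x = 0 + u, y = -3 + v and expand: f = -3*u**3 - u**2*v - u**2 - u*v**2 + v**3 + v**2.
No constant or linear terms (consistent with a singular point). Quadratic part: -u**2 + v**2. Cubic part: -3*u**3 - u**2*v - u*v**2 + v**3.
The quadratic part v**2 - u**2 = (v − u)(v + u) splits into two distinct linear factors, so there are two distinct tangent lines y − -3 = ±(x − 0) — this is a node (ordinary double point).
Classification: node.


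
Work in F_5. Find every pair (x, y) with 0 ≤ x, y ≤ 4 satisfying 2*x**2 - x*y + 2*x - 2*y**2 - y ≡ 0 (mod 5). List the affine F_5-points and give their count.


Affine F_5-points: {(0, 0), (0, 2), (1, 1), (1, 3), (2, 3), (4, 0)}; count = 6.

For each of the 25 pairs (x, y) ∈ F_5², evaluate f(x, y) mod 5. Record the zeros.
  x = 0: [0↦0, 1↦2, 2↦0, 3↦4, 4↦4]  zeros at y ∈ {0, 2}
  x = 1: [0↦4, 1↦0, 2↦2, 3↦0, 4↦4]  zeros at y ∈ {1, 3}
  x = 2: [0↦2, 1↦2, 2↦3, 3↦0, 4↦3]  zeros at y ∈ {3}
  x = 3: [0↦4, 1↦3, 2↦3, 3↦4, 4↦1]  zeros at y ∈ ∅
  x = 4: [0↦0, 1↦3, 2↦2, 3↦2, 4↦3]  zeros at y ∈ {0}
Collecting zeros: affine points = {(0, 0), (0, 2), (1, 1), (1, 3), (2, 3), (4, 0)}.
Total count |C(F_5)_aff| = 6.


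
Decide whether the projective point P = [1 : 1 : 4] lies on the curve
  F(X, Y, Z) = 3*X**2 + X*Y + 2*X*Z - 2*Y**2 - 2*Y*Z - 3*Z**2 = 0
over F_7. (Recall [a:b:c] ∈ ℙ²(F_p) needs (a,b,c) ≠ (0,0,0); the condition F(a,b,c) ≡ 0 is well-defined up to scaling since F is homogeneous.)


F(1,1,4) ≡ 3 (mod 7); P is NOT on the curve.

Evaluate F(1, 1, 4) term-by-term (mod 7).
  3*X**2 ↦ 3·1·1·1 = 3
  X*Y ↦ 1·1·1·1 = 1
  2*X*Z ↦ 2·1·1·4 = 8
  -2*Y**2 ↦ -2·1·1·1 = -2
  -2*Y*Z ↦ -2·1·1·4 = -8
  -3*Z**2 ↦ -3·1·1·16 = -48
Sum: F(1, 1, 4) = (3) + (1) + (8) + (-2) + (-8) + (-48) = -46.
Reducing mod 7: -46 ≡ 3 (mod 7).
Since F(a, b, c) ≡ 3 ≠ 0 (mod 7), P does NOT lie on the curve.


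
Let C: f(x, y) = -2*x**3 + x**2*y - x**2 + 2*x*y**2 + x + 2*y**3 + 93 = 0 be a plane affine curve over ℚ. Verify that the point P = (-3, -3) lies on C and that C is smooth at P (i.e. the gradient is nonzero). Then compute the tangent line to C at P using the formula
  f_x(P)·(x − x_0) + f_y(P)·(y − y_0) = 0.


Tangent line at P: -11*x + 99*y + 264 = 0.

Step 1: f(-3, -3) = 0, so P lies on C.
Step 2: partial derivatives
  f_x(x, y) = -6*x**2 + 2*x*y - 2*x + 2*y**2 + 1, f_y(x, y) = x**2 + 4*x*y + 6*y**2.
  f_x(P) = -11, f_y(P) = 99 (gradient nonzero, so P is smooth).
Step 3: tangent line at P: -11·(x − -3) + 99·(y − -3) = 0.
Expanding: -11*x + 99*y + 264 = 0.


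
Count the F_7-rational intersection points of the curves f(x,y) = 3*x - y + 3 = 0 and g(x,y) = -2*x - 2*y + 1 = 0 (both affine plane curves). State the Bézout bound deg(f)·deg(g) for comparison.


Common zeros: {(2, 2)}; count = 1; Bézout bound = 1.

deg(f) = 1, deg(g) = 1, so Bézout bound = 1.
Scan x ∈ F_7. For each x, list the y ∈ F_7 with f(x, y) ≡ 0 and those with g(x, y) ≡ 0 (mod 7); the common zeros in that column are the intersection.
  x = 0: f ≡ 0 at y ∈ {3}; g ≡ 0 at y ∈ {4}; common: ∅.
  x = 1: f ≡ 0 at y ∈ {6}; g ≡ 0 at y ∈ {3}; common: ∅.
  x = 2: f ≡ 0 at y ∈ {2}; g ≡ 0 at y ∈ {2}; common: {2}.
  x = 3: f ≡ 0 at y ∈ {5}; g ≡ 0 at y ∈ {1}; common: ∅.
  x = 4: f ≡ 0 at y ∈ {1}; g ≡ 0 at y ∈ {0}; common: ∅.
  x = 5: f ≡ 0 at y ∈ {4}; g ≡ 0 at y ∈ {6}; common: ∅.
  x = 6: f ≡ 0 at y ∈ {0}; g ≡ 0 at y ∈ {5}; common: ∅.
Collecting: common zeros = {(2, 2)}, so the count is 1.
Comparison with the Bézout bound: 1 ≤ 1 = deg(f)·deg(g), as expected for curves with no common component (the bound is attained).


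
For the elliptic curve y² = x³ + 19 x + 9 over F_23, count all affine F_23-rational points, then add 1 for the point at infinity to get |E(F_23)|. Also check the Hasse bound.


Affine points = {(0, 3), (0, 20), (1, 11), (1, 12), (2, 3), (2, 20), (3, 1), (3, 22), (7, 5), (7, 18), (8, 11), (8, 12), (9, 9), (9, 14), (10, 7), (10, 16), (11, 10), (11, 13), (14, 11), (14, 12), (15, 9), (15, 14), (16, 4), (16, 19), (17, 1), (17, 22), (21, 3), (21, 20), (22, 9), (22, 14)}; affine count = 30; |E(F_23)| = 31.

Discriminant check: Δ ∝ 4a³ + 27b² = 4·19³ + 27·9² = 4·6859 + 27·81 ≡ 22 (mod 23). Nonzero ⇒ E is nonsingular.
For each x ∈ F_23, compute rhs = x³ + 19·x + 9 mod 23, then count y ∈ F_23 with y² ≡ rhs.
  x = 0: rhs = 9, matching y values: 3, 20 (2 points).
  x = 1: rhs = 6, matching y values: 11, 12 (2 points).
  x = 2: rhs = 9, matching y values: 3, 20 (2 points).
  x = 3: rhs = 1, matching y values: 1, 22 (2 points).
  x = 4: rhs = 11, matching y values: none (0 points).
  x = 5: rhs = 22, matching y values: none (0 points).
  x = 6: rhs = 17, matching y values: none (0 points).
  x = 7: rhs = 2, matching y values: 5, 18 (2 points).
  x = 8: rhs = 6, matching y values: 11, 12 (2 points).
  x = 9: rhs = 12, matching y values: 9, 14 (2 points).
  x = 10: rhs = 3, matching y values: 7, 16 (2 points).
  x = 11: rhs = 8, matching y values: 10, 13 (2 points).
  x = 12: rhs = 10, matching y values: none (0 points).
  x = 13: rhs = 15, matching y values: none (0 points).
  x = 14: rhs = 6, matching y values: 11, 12 (2 points).
  x = 15: rhs = 12, matching y values: 9, 14 (2 points).
  x = 16: rhs = 16, matching y values: 4, 19 (2 points).
  x = 17: rhs = 1, matching y values: 1, 22 (2 points).
  x = 18: rhs = 19, matching y values: none (0 points).
  x = 19: rhs = 7, matching y values: none (0 points).
  x = 20: rhs = 17, matching y values: none (0 points).
  x = 21: rhs = 9, matching y values: 3, 20 (2 points).
  x = 22: rhs = 12, matching y values: 9, 14 (2 points).
Total affine count: 30.
Full point count |E(F_23)| = 30 + 1 = 31.
Hasse bound: |31 − (23+1)| = |7| = 7 ≤ 2√23 ≈ 9.5917 ✓.


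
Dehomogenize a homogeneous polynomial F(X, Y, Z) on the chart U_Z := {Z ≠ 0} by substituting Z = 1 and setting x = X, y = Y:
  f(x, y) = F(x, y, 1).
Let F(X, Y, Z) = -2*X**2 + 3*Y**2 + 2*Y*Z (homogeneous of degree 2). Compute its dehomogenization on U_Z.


f(x, y) = -2*x**2 + 3*y**2 + 2*y

On U_Z we set Z = 1. Each monomial c·X^i·Y^j·Z^k in F becomes c·x^i·y^j·1^k = c·x^i·y^j.
Substituting Z = 1: F(X, Y, 1) = -2*x**2 + 3*y**2 + 2*y.
Note: deg(f) ≤ deg(F) = 2; strict inequality happens when F is divisible by Z (lost terms).


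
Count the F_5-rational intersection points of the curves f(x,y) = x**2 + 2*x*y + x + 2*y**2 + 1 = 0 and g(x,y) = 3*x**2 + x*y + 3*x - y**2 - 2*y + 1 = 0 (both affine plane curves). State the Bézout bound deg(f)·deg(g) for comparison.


Common zeros: ∅; count = 0; Bézout bound = 4.

deg(f) = 2, deg(g) = 2, so Bézout bound = 4.
Scan x ∈ F_5. For each x, list the y ∈ F_5 with f(x, y) ≡ 0 and those with g(x, y) ≡ 0 (mod 5); the common zeros in that column are the intersection.
  x = 0: f ≡ 0 at y ∈ ∅; g ≡ 0 at y ∈ ∅; common: ∅.
  x = 1: f ≡ 0 at y ∈ {2}; g ≡ 0 at y ∈ {1, 3}; common: ∅.
  x = 2: f ≡ 0 at y ∈ {4}; g ≡ 0 at y ∈ {2, 3}; common: ∅.
  x = 3: f ≡ 0 at y ∈ ∅; g ≡ 0 at y ∈ {2, 4}; common: ∅.
  x = 4: f ≡ 0 at y ∈ {2, 4}; g ≡ 0 at y ∈ ∅; common: ∅.
Collecting: common zeros = ∅, so the count is 0.
Comparison with the Bézout bound: 0 ≤ 4 = deg(f)·deg(g), as expected for curves with no common component (the affine F_5-count falls short of the bound because intersections may lie at infinity, over extension fields, or carry multiplicity).


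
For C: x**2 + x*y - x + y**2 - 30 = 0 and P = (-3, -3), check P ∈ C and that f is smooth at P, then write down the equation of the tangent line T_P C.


Tangent line at P: -10*x - 9*y - 57 = 0.

Step 1: f(-3, -3) = 0, so P lies on C.
Step 2: partial derivatives
  f_x(x, y) = 2*x + y - 1, f_y(x, y) = x + 2*y.
  f_x(P) = -10, f_y(P) = -9 (gradient nonzero, so P is smooth).
Step 3: tangent line at P: -10·(x − -3) + -9·(y − -3) = 0.
Expanding: -10*x - 9*y - 57 = 0.


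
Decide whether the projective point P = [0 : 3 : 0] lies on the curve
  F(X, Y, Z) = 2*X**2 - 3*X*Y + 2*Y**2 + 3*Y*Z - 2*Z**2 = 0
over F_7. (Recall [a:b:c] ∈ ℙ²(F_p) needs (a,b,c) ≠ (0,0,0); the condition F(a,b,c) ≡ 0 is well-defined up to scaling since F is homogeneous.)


F(0,3,0) ≡ 4 (mod 7); P is NOT on the curve.

Evaluate F(0, 3, 0) term-by-term (mod 7).
  2*X**2 ↦ 2·0·1·1 = 0
  -3*X*Y ↦ -3·0·3·1 = 0
  2*Y**2 ↦ 2·1·9·1 = 18
  3*Y*Z ↦ 3·1·3·0 = 0
  -2*Z**2 ↦ -2·1·1·0 = 0
Sum: F(0, 3, 0) = (0) + (0) + (18) + (0) + (0) = 18.
Reducing mod 7: 18 ≡ 4 (mod 7).
Since F(a, b, c) ≡ 4 ≠ 0 (mod 7), P does NOT lie on the curve.


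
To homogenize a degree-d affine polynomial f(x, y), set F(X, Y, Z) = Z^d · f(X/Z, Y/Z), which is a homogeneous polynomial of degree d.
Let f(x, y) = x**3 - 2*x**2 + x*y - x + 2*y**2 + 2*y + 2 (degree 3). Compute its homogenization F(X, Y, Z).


F(X, Y, Z) = X**3 - 2*X**2*Z + X*Y*Z - X*Z**2 + 2*Y**2*Z + 2*Y*Z**2 + 2*Z**3

deg(f) = 3.
Substitute x = X/Z, y = Y/Z into f, then multiply by Z^3.
  monomial 1·x^3·y^0 ↦ 1·X^3·Y^0·Z^0.
  monomial -2·x^2·y^0 ↦ -2·X^2·Y^0·Z^1.
  monomial 1·x^1·y^1 ↦ 1·X^1·Y^1·Z^1.
  monomial -1·x^1·y^0 ↦ -1·X^1·Y^0·Z^2.
  monomial 2·x^0·y^2 ↦ 2·X^0·Y^2·Z^1.
  monomial 2·x^0·y^1 ↦ 2·X^0·Y^1·Z^2.
  monomial 2·x^0·y^0 ↦ 2·X^0·Y^0·Z^3.
Collecting: F(X, Y, Z) = X**3 - 2*X**2*Z + X*Y*Z - X*Z**2 + 2*Y**2*Z + 2*Y*Z**2 + 2*Z**3.


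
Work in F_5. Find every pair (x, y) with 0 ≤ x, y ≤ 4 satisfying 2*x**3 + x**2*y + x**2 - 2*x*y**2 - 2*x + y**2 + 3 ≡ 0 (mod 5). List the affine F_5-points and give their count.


Affine F_5-points: {(2, 1), (2, 2), (3, 0)}; count = 3.

For each of the 25 pairs (x, y) ∈ F_5², evaluate f(x, y) mod 5. Record the zeros.
  x = 0: [0↦3, 1↦4, 2↦2, 3↦2, 4↦4]  zeros at y ∈ ∅
  x = 1: [0↦4, 1↦4, 2↦2, 3↦3, 4↦2]  zeros at y ∈ ∅
  x = 2: [0↦4, 1↦0, 2↦0, 3↦4, 4↦2]  zeros at y ∈ {1, 2}
  x = 3: [0↦0, 1↦4, 2↦3, 3↦2, 4↦1]  zeros at y ∈ {0}
  x = 4: [0↦4, 1↦3, 2↦3, 3↦4, 4↦1]  zeros at y ∈ ∅
Collecting zeros: affine points = {(2, 1), (2, 2), (3, 0)}.
Total count |C(F_5)_aff| = 3.


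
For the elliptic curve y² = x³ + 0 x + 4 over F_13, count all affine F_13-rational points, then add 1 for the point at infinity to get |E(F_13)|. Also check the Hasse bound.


Affine points = {(0, 2), (0, 11), (2, 5), (2, 8), (4, 4), (4, 9), (5, 5), (5, 8), (6, 5), (6, 8), (7, 3), (7, 10), (8, 3), (8, 10), (10, 4), (10, 9), (11, 3), (11, 10), (12, 4), (12, 9)}; affine count = 20; |E(F_13)| = 21.

Discriminant check: Δ ∝ 4a³ + 27b² = 4·0³ + 27·4² = 4·0 + 27·16 ≡ 3 (mod 13). Nonzero ⇒ E is nonsingular.
For each x ∈ F_13, compute rhs = x³ + 0·x + 4 mod 13, then count y ∈ F_13 with y² ≡ rhs.
  x = 0: rhs = 4, matching y values: 2, 11 (2 points).
  x = 1: rhs = 5, matching y values: none (0 points).
  x = 2: rhs = 12, matching y values: 5, 8 (2 points).
  x = 3: rhs = 5, matching y values: none (0 points).
  x = 4: rhs = 3, matching y values: 4, 9 (2 points).
  x = 5: rhs = 12, matching y values: 5, 8 (2 points).
  x = 6: rhs = 12, matching y values: 5, 8 (2 points).
  x = 7: rhs = 9, matching y values: 3, 10 (2 points).
  x = 8: rhs = 9, matching y values: 3, 10 (2 points).
  x = 9: rhs = 5, matching y values: none (0 points).
  x = 10: rhs = 3, matching y values: 4, 9 (2 points).
  x = 11: rhs = 9, matching y values: 3, 10 (2 points).
  x = 12: rhs = 3, matching y values: 4, 9 (2 points).
Total affine count: 20.
Full point count |E(F_13)| = 20 + 1 = 21.
Hasse bound: |21 − (13+1)| = |7| = 7 ≤ 2√13 ≈ 7.2111 ✓.


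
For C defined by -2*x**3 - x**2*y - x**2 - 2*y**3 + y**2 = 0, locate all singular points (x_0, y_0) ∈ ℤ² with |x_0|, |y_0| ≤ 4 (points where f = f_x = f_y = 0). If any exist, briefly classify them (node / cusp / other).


Singular points: {(0, 0)}; classification: node.

Compute partial derivatives:
  f_x = -6*x**2 - 2*x*y - 2*x.
  f_y = -x**2 - 6*y**2 + 2*y.
Scan x_0 ∈ {−4, ..., 4}. For each x_0, f_y(x_0, y) is a polynomial in y; find its integer roots y ∈ {−4, ..., 4}, then test f_x and f at those candidates.
  x = -4: f_y(-4, y) = -6*y**2 + 2*y - 16; no integer root y with |y| ≤ 4.
  x = -3: f_y(-3, y) = -6*y**2 + 2*y - 9; no integer root y with |y| ≤ 4.
  x = -2: f_y(-2, y) = -6*y**2 + 2*y - 4; no integer root y with |y| ≤ 4.
  x = -1: f_y(-1, y) = -6*y**2 + 2*y - 1; no integer root y with |y| ≤ 4.
  x = 0: f_y(0, y) = -6*y**2 + 2*y; vanishes at y ∈ {0}. (0, 0): f_x = 0, f = 0 — SINGULAR.
  x = 1: f_y(1, y) = -6*y**2 + 2*y - 1; no integer root y with |y| ≤ 4.
  x = 2: f_y(2, y) = -6*y**2 + 2*y - 4; no integer root y with |y| ≤ 4.
  x = 3: f_y(3, y) = -6*y**2 + 2*y - 9; no integer root y with |y| ≤ 4.
  x = 4: f_y(4, y) = -6*y**2 + 2*y - 16; no integer root y with |y| ≤ 4.
Only singular point on the grid: (0, 0).
Classify: substitute x = 0 + u, y = 0 + v and expand: f = -2*u**3 - u**2*v - u**2 - 2*v**3 + v**2.
No constant or linear terms (consistent with a singular point). Quadratic part: -u**2 + v**2. Cubic part: -2*u**3 - u**2*v - 2*v**3.
The quadratic part v**2 - u**2 = (v − u)(v + u) splits into two distinct linear factors, so there are two distinct tangent lines y − 0 = ±(x − 0) — this is a node (ordinary double point).
Classification: node.


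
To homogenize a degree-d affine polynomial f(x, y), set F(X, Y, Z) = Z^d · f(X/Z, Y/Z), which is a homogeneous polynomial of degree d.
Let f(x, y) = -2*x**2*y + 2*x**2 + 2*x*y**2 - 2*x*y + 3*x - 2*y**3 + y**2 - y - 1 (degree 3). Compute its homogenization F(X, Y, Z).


F(X, Y, Z) = -2*X**2*Y + 2*X**2*Z + 2*X*Y**2 - 2*X*Y*Z + 3*X*Z**2 - 2*Y**3 + Y**2*Z - Y*Z**2 - Z**3

deg(f) = 3.
Substitute x = X/Z, y = Y/Z into f, then multiply by Z^3.
  monomial -2·x^2·y^1 ↦ -2·X^2·Y^1·Z^0.
  monomial 2·x^2·y^0 ↦ 2·X^2·Y^0·Z^1.
  monomial 2·x^1·y^2 ↦ 2·X^1·Y^2·Z^0.
  monomial -2·x^1·y^1 ↦ -2·X^1·Y^1·Z^1.
  monomial 3·x^1·y^0 ↦ 3·X^1·Y^0·Z^2.
  monomial -2·x^0·y^3 ↦ -2·X^0·Y^3·Z^0.
  monomial 1·x^0·y^2 ↦ 1·X^0·Y^2·Z^1.
  monomial -1·x^0·y^1 ↦ -1·X^0·Y^1·Z^2.
  monomial -1·x^0·y^0 ↦ -1·X^0·Y^0·Z^3.
Collecting: F(X, Y, Z) = -2*X**2*Y + 2*X**2*Z + 2*X*Y**2 - 2*X*Y*Z + 3*X*Z**2 - 2*Y**3 + Y**2*Z - Y*Z**2 - Z**3.


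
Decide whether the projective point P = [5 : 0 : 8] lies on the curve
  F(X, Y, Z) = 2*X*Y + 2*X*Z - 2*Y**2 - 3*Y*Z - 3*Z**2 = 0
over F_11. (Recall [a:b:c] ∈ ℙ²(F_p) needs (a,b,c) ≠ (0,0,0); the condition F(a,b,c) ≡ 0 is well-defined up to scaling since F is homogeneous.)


F(5,0,8) ≡ 9 (mod 11); P is NOT on the curve.

Evaluate F(5, 0, 8) term-by-term (mod 11).
  2*X*Y ↦ 2·5·0·1 = 0
  2*X*Z ↦ 2·5·1·8 = 80
  -2*Y**2 ↦ -2·1·0·1 = 0
  -3*Y*Z ↦ -3·1·0·8 = 0
  -3*Z**2 ↦ -3·1·1·64 = -192
Sum: F(5, 0, 8) = (0) + (80) + (0) + (0) + (-192) = -112.
Reducing mod 11: -112 ≡ 9 (mod 11).
Since F(a, b, c) ≡ 9 ≠ 0 (mod 11), P does NOT lie on the curve.


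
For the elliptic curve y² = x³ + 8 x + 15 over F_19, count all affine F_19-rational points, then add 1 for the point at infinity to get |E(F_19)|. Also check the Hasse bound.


Affine points = {(1, 9), (1, 10), (2, 1), (2, 18), (3, 3), (3, 16), (4, 4), (4, 15), (5, 3), (5, 16), (11, 3), (11, 16), (13, 6), (13, 13), (18, 5), (18, 14)}; affine count = 16; |E(F_19)| = 17.

Discriminant check: Δ ∝ 4a³ + 27b² = 4·8³ + 27·15² = 4·512 + 27·225 ≡ 10 (mod 19). Nonzero ⇒ E is nonsingular.
For each x ∈ F_19, compute rhs = x³ + 8·x + 15 mod 19, then count y ∈ F_19 with y² ≡ rhs.
  x = 0: rhs = 15, matching y values: none (0 points).
  x = 1: rhs = 5, matching y values: 9, 10 (2 points).
  x = 2: rhs = 1, matching y values: 1, 18 (2 points).
  x = 3: rhs = 9, matching y values: 3, 16 (2 points).
  x = 4: rhs = 16, matching y values: 4, 15 (2 points).
  x = 5: rhs = 9, matching y values: 3, 16 (2 points).
  x = 6: rhs = 13, matching y values: none (0 points).
  x = 7: rhs = 15, matching y values: none (0 points).
  x = 8: rhs = 2, matching y values: none (0 points).
  x = 9: rhs = 18, matching y values: none (0 points).
  x = 10: rhs = 12, matching y values: none (0 points).
  x = 11: rhs = 9, matching y values: 3, 16 (2 points).
  x = 12: rhs = 15, matching y values: none (0 points).
  x = 13: rhs = 17, matching y values: 6, 13 (2 points).
  x = 14: rhs = 2, matching y values: none (0 points).
  x = 15: rhs = 14, matching y values: none (0 points).
  x = 16: rhs = 2, matching y values: none (0 points).
  x = 17: rhs = 10, matching y values: none (0 points).
  x = 18: rhs = 6, matching y values: 5, 14 (2 points).
Total affine count: 16.
Full point count |E(F_19)| = 16 + 1 = 17.
Hasse bound: |17 − (19+1)| = |-3| = 3 ≤ 2√19 ≈ 8.7178 ✓.


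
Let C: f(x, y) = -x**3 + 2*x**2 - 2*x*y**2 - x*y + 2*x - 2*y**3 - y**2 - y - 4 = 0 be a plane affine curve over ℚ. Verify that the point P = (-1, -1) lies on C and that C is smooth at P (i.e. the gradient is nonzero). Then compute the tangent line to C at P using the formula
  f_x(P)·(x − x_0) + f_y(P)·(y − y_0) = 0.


Tangent line at P: -6*x - 8*y - 14 = 0.

Step 1: f(-1, -1) = 0, so P lies on C.
Step 2: partial derivatives
  f_x(x, y) = -3*x**2 + 4*x - 2*y**2 - y + 2, f_y(x, y) = -4*x*y - x - 6*y**2 - 2*y - 1.
  f_x(P) = -6, f_y(P) = -8 (gradient nonzero, so P is smooth).
Step 3: tangent line at P: -6·(x − -1) + -8·(y − -1) = 0.
Expanding: -6*x - 8*y - 14 = 0.


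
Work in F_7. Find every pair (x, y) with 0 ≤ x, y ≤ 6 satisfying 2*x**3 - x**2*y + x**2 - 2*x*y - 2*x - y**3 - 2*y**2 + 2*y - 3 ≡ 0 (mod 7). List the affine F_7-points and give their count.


Affine F_7-points: {(0, 3), (0, 4), (0, 5), (1, 5), (4, 0), (4, 6), (5, 6)}; count = 7.

For each of the 49 pairs (x, y) ∈ F_7², evaluate f(x, y) mod 7. Record the zeros.
  x = 0: [0↦4, 1↦3, 2↦6, 3↦0, 4↦0, 5↦0, 6↦1]  zeros at y ∈ {3, 4, 5}
  x = 1: [0↦5, 1↦1, 2↦1, 3↦6, 4↦3, 5↦0, 6↦5]  zeros at y ∈ {5}
  x = 2: [0↦6, 1↦4, 2↦6, 3↦6, 4↦5, 5↦4, 6↦4]  zeros at y ∈ ∅
  x = 3: [0↦5, 1↦3, 2↦5, 3↦5, 4↦4, 5↦3, 6↦3]  zeros at y ∈ ∅
  x = 4: [0↦0, 1↦3, 2↦3, 3↦1, 4↦5, 5↦2, 6↦0]  zeros at y ∈ {0, 6}
  x = 5: [0↦3, 1↦2, 2↦5, 3↦6, 4↦6, 5↦6, 6↦0]  zeros at y ∈ {6}
  x = 6: [0↦5, 1↦5, 2↦2, 3↦4, 4↦5, 5↦6, 6↦1]  zeros at y ∈ ∅
Collecting zeros: affine points = {(0, 3), (0, 4), (0, 5), (1, 5), (4, 0), (4, 6), (5, 6)}.
Total count |C(F_7)_aff| = 7.


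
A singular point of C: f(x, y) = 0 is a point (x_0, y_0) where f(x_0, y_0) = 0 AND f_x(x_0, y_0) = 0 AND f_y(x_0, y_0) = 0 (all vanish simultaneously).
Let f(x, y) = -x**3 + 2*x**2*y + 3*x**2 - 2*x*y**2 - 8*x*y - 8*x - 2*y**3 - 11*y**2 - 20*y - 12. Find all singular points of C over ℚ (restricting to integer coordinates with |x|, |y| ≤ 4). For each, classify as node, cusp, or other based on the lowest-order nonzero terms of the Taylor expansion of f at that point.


Singular points: {(0, -2)}; classification: node.

Compute partial derivatives:
  f_x = -3*x**2 + 4*x*y + 6*x - 2*y**2 - 8*y - 8.
  f_y = 2*x**2 - 4*x*y - 8*x - 6*y**2 - 22*y - 20.
Scan x_0 ∈ {−4, ..., 4}. For each x_0, f_y(x_0, y) is a polynomial in y; find its integer roots y ∈ {−4, ..., 4}, then test f_x and f at those candidates.
  x = -4: f_y(-4, y) = -6*y**2 - 6*y + 44; no integer root y with |y| ≤ 4.
  x = -3: f_y(-3, y) = -6*y**2 - 10*y + 22; no integer root y with |y| ≤ 4.
  x = -2: f_y(-2, y) = -6*y**2 - 14*y + 4; no integer root y with |y| ≤ 4.
  x = -1: f_y(-1, y) = -6*y**2 - 18*y - 10; no integer root y with |y| ≤ 4.
  x = 0: f_y(0, y) = -6*y**2 - 22*y - 20; vanishes at y ∈ {-2}. (0, -2): f_x = 0, f = 0 — SINGULAR.
  x = 1: f_y(1, y) = -6*y**2 - 26*y - 26; no integer root y with |y| ≤ 4.
  x = 2: f_y(2, y) = -6*y**2 - 30*y - 28; no integer root y with |y| ≤ 4.
  x = 3: f_y(3, y) = -6*y**2 - 34*y - 26; no integer root y with |y| ≤ 4.
  x = 4: f_y(4, y) = -6*y**2 - 38*y - 20; no integer root y with |y| ≤ 4.
Only singular point on the grid: (0, -2).
Classify: substitute x = 0 + u, y = -2 + v and expand: f = -u**3 + 2*u**2*v - u**2 - 2*u*v**2 - 2*v**3 + v**2.
No constant or linear terms (consistent with a singular point). Quadratic part: -u**2 + v**2. Cubic part: -u**3 + 2*u**2*v - 2*u*v**2 - 2*v**3.
The quadratic part v**2 - u**2 = (v − u)(v + u) splits into two distinct linear factors, so there are two distinct tangent lines y − -2 = ±(x − 0) — this is a node (ordinary double point).
Classification: node.


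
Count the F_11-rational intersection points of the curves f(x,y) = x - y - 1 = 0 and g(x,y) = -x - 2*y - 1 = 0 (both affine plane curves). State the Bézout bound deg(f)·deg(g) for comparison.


Common zeros: {(4, 3)}; count = 1; Bézout bound = 1.

deg(f) = 1, deg(g) = 1, so Bézout bound = 1.
Scan x ∈ F_11. For each x, list the y ∈ F_11 with f(x, y) ≡ 0 and those with g(x, y) ≡ 0 (mod 11); the common zeros in that column are the intersection.
  x = 0: f ≡ 0 at y ∈ {10}; g ≡ 0 at y ∈ {5}; common: ∅.
  x = 1: f ≡ 0 at y ∈ {0}; g ≡ 0 at y ∈ {10}; common: ∅.
  x = 2: f ≡ 0 at y ∈ {1}; g ≡ 0 at y ∈ {4}; common: ∅.
  x = 3: f ≡ 0 at y ∈ {2}; g ≡ 0 at y ∈ {9}; common: ∅.
  x = 4: f ≡ 0 at y ∈ {3}; g ≡ 0 at y ∈ {3}; common: {3}.
  x = 5: f ≡ 0 at y ∈ {4}; g ≡ 0 at y ∈ {8}; common: ∅.
  x = 6: f ≡ 0 at y ∈ {5}; g ≡ 0 at y ∈ {2}; common: ∅.
  x = 7: f ≡ 0 at y ∈ {6}; g ≡ 0 at y ∈ {7}; common: ∅.
  x = 8: f ≡ 0 at y ∈ {7}; g ≡ 0 at y ∈ {1}; common: ∅.
  x = 9: f ≡ 0 at y ∈ {8}; g ≡ 0 at y ∈ {6}; common: ∅.
  x = 10: f ≡ 0 at y ∈ {9}; g ≡ 0 at y ∈ {0}; common: ∅.
Collecting: common zeros = {(4, 3)}, so the count is 1.
Comparison with the Bézout bound: 1 ≤ 1 = deg(f)·deg(g), as expected for curves with no common component (the bound is attained).


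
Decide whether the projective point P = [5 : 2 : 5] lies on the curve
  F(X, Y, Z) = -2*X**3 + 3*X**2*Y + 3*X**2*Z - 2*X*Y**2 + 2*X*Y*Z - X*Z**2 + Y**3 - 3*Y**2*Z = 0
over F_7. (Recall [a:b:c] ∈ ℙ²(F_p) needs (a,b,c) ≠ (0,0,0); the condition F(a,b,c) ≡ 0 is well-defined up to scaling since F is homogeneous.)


F(5,2,5) ≡ 4 (mod 7); P is NOT on the curve.

Evaluate F(5, 2, 5) term-by-term (mod 7).
  -2*X**3 ↦ -2·125·1·1 = -250
  3*X**2*Y ↦ 3·25·2·1 = 150
  3*X**2*Z ↦ 3·25·1·5 = 375
  -2*X*Y**2 ↦ -2·5·4·1 = -40
  2*X*Y*Z ↦ 2·5·2·5 = 100
  -X*Z**2 ↦ -1·5·1·25 = -125
  Y**3 ↦ 1·1·8·1 = 8
  -3*Y**2*Z ↦ -3·1·4·5 = -60
Sum: F(5, 2, 5) = (-250) + (150) + (375) + (-40) + (100) + (-125) + (8) + (-60) = 158.
Reducing mod 7: 158 ≡ 4 (mod 7).
Since F(a, b, c) ≡ 4 ≠ 0 (mod 7), P does NOT lie on the curve.


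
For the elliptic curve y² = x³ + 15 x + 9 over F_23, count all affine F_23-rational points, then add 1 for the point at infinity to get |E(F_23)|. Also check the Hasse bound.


Affine points = {(0, 3), (0, 20), (1, 5), (1, 18), (2, 1), (2, 22), (3, 9), (3, 14), (4, 8), (4, 15), (5, 5), (5, 18), (6, 4), (6, 19), (10, 3), (10, 20), (12, 10), (12, 13), (13, 3), (13, 20), (17, 5), (17, 18), (18, 4), (18, 19), (19, 0), (20, 11), (20, 12), (22, 4), (22, 19)}; affine count = 29; |E(F_23)| = 30.

Discriminant check: Δ ∝ 4a³ + 27b² = 4·15³ + 27·9² = 4·3375 + 27·81 ≡ 1 (mod 23). Nonzero ⇒ E is nonsingular.
For each x ∈ F_23, compute rhs = x³ + 15·x + 9 mod 23, then count y ∈ F_23 with y² ≡ rhs.
  x = 0: rhs = 9, matching y values: 3, 20 (2 points).
  x = 1: rhs = 2, matching y values: 5, 18 (2 points).
  x = 2: rhs = 1, matching y values: 1, 22 (2 points).
  x = 3: rhs = 12, matching y values: 9, 14 (2 points).
  x = 4: rhs = 18, matching y values: 8, 15 (2 points).
  x = 5: rhs = 2, matching y values: 5, 18 (2 points).
  x = 6: rhs = 16, matching y values: 4, 19 (2 points).
  x = 7: rhs = 20, matching y values: none (0 points).
  x = 8: rhs = 20, matching y values: none (0 points).
  x = 9: rhs = 22, matching y values: none (0 points).
  x = 10: rhs = 9, matching y values: 3, 20 (2 points).
  x = 11: rhs = 10, matching y values: none (0 points).
  x = 12: rhs = 8, matching y values: 10, 13 (2 points).
  x = 13: rhs = 9, matching y values: 3, 20 (2 points).
  x = 14: rhs = 19, matching y values: none (0 points).
  x = 15: rhs = 21, matching y values: none (0 points).
  x = 16: rhs = 21, matching y values: none (0 points).
  x = 17: rhs = 2, matching y values: 5, 18 (2 points).
  x = 18: rhs = 16, matching y values: 4, 19 (2 points).
  x = 19: rhs = 0, matching y values: 0 (1 points).
  x = 20: rhs = 6, matching y values: 11, 12 (2 points).
  x = 21: rhs = 17, matching y values: none (0 points).
  x = 22: rhs = 16, matching y values: 4, 19 (2 points).
Total affine count: 29.
Full point count |E(F_23)| = 29 + 1 = 30.
Hasse bound: |30 − (23+1)| = |6| = 6 ≤ 2√23 ≈ 9.5917 ✓.


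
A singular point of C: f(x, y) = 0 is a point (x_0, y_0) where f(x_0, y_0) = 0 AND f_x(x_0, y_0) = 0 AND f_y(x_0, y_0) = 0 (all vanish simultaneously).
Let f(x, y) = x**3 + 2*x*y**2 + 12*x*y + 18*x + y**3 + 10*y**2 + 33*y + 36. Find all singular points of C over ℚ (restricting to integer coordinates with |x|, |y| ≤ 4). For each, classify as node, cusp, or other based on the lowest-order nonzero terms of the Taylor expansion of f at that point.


Singular points: {(0, -3)}; classification: cusp.

Compute partial derivatives:
  f_x = 3*x**2 + 2*y**2 + 12*y + 18.
  f_y = 4*x*y + 12*x + 3*y**2 + 20*y + 33.
Scan x_0 ∈ {−4, ..., 4}. For each x_0, f_y(x_0, y) is a polynomial in y; find its integer roots y ∈ {−4, ..., 4}, then test f_x and f at those candidates.
  x = -4: f_y(-4, y) = 3*y**2 + 4*y - 15; vanishes at y ∈ {-3}. (-4, -3): f_x = 48 ≠ 0.
  x = -3: f_y(-3, y) = 3*y**2 + 8*y - 3; vanishes at y ∈ {-3}. (-3, -3): f_x = 27 ≠ 0.
  x = -2: f_y(-2, y) = 3*y**2 + 12*y + 9; vanishes at y ∈ {-3, -1}. (-2, -3): f_x = 12 ≠ 0; (-2, -1): f_x = 20 ≠ 0.
  x = -1: f_y(-1, y) = 3*y**2 + 16*y + 21; vanishes at y ∈ {-3}. (-1, -3): f_x = 3 ≠ 0.
  x = 0: f_y(0, y) = 3*y**2 + 20*y + 33; vanishes at y ∈ {-3}. (0, -3): f_x = 0, f = 0 — SINGULAR.
  x = 1: f_y(1, y) = 3*y**2 + 24*y + 45; vanishes at y ∈ {-3}. (1, -3): f_x = 3 ≠ 0.
  x = 2: f_y(2, y) = 3*y**2 + 28*y + 57; vanishes at y ∈ {-3}. (2, -3): f_x = 12 ≠ 0.
  x = 3: f_y(3, y) = 3*y**2 + 32*y + 69; vanishes at y ∈ {-3}. (3, -3): f_x = 27 ≠ 0.
  x = 4: f_y(4, y) = 3*y**2 + 36*y + 81; vanishes at y ∈ {-3}. (4, -3): f_x = 48 ≠ 0.
Only singular point on the grid: (0, -3).
Classify: substitute x = 0 + u, y = -3 + v and expand: f = u**3 + 2*u*v**2 + v**3 + v**2.
No constant or linear terms (consistent with a singular point). Quadratic part: v**2. Cubic part: u**3 + 2*u*v**2 + v**3.
The quadratic part v**2 is a perfect square, so there is a single (double) tangent line v = 0, i.e. y = -3. Restricting the cubic part to that line (v = 0) leaves u**3 ≠ 0, so f is not divisible by v and the branch is v² ≈ -u**3 to lowest order — this is a cusp.
Classification: cusp.
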